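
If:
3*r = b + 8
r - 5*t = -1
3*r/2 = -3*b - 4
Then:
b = -16/7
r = 40/21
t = 61/105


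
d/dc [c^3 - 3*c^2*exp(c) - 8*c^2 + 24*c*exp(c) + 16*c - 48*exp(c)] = -3*c^2*exp(c) + 3*c^2 + 18*c*exp(c) - 16*c - 24*exp(c) + 16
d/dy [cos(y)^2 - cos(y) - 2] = sin(y) - sin(2*y)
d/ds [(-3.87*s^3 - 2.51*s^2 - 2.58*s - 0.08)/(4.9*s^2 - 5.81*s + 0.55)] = (-18.963*s^4 + 44.9694*s^3 + 20.8396*s^2 - 1.977*s - 1.8838)/(24.01*s^4 - 56.938*s^3 + 39.1461*s^2 - 6.391*s + 0.3025)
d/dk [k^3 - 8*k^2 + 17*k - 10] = 3*k^2 - 16*k + 17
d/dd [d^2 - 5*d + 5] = 2*d - 5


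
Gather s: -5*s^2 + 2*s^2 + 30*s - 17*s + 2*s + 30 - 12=-3*s^2 + 15*s + 18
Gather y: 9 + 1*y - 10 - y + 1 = 0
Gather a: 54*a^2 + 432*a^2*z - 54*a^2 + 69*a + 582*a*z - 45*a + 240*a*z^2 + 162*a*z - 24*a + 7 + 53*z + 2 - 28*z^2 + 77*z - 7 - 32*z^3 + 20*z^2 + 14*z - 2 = 432*a^2*z + a*(240*z^2 + 744*z) - 32*z^3 - 8*z^2 + 144*z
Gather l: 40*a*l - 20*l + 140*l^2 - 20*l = 140*l^2 + l*(40*a - 40)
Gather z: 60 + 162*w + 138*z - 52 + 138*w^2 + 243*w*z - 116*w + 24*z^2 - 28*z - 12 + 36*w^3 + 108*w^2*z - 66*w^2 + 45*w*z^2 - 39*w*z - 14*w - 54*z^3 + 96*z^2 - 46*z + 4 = 36*w^3 + 72*w^2 + 32*w - 54*z^3 + z^2*(45*w + 120) + z*(108*w^2 + 204*w + 64)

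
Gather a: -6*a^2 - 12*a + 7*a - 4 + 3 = -6*a^2 - 5*a - 1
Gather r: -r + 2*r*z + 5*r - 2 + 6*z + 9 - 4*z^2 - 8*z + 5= r*(2*z + 4) - 4*z^2 - 2*z + 12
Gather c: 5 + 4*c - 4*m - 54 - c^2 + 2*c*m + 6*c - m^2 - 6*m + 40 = -c^2 + c*(2*m + 10) - m^2 - 10*m - 9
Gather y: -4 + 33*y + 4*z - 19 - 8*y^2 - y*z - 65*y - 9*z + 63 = -8*y^2 + y*(-z - 32) - 5*z + 40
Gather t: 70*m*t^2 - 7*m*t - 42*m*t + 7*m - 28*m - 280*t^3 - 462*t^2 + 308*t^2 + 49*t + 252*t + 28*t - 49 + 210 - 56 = -21*m - 280*t^3 + t^2*(70*m - 154) + t*(329 - 49*m) + 105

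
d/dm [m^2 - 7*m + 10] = 2*m - 7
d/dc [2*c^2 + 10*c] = 4*c + 10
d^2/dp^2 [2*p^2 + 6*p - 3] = 4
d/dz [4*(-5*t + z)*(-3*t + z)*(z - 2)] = 60*t^2 - 64*t*z + 64*t + 12*z^2 - 16*z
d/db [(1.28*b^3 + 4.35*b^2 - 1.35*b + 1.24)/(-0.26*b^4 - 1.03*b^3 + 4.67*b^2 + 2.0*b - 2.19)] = (0.3328*b^6 + 2.262*b^5 + 9.4051*b^4 + 3.6286*b^3 + 10.4265*b^2 - 30.6346*b + 0.4765)/(0.0676*b^8 + 0.5356*b^7 - 1.3675*b^6 - 10.6602*b^5 + 18.8277*b^4 + 23.1914*b^3 - 16.4546*b^2 - 8.76*b + 4.7961)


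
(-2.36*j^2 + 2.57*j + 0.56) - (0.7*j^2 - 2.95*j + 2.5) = -3.06*j^2 + 5.52*j - 1.94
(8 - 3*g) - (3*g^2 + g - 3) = -3*g^2 - 4*g + 11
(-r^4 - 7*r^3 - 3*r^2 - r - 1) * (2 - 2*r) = 2*r^5 + 12*r^4 - 8*r^3 - 4*r^2 - 2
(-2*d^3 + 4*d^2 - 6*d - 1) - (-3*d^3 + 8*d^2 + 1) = d^3 - 4*d^2 - 6*d - 2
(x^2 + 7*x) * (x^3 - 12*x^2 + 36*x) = x^5 - 5*x^4 - 48*x^3 + 252*x^2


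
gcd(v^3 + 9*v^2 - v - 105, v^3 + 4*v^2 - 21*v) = v^2 + 4*v - 21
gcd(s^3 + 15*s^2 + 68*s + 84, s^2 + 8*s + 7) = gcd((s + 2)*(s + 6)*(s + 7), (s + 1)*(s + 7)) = s + 7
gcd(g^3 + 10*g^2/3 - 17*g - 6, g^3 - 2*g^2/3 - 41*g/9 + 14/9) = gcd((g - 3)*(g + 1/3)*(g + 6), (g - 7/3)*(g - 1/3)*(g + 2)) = 1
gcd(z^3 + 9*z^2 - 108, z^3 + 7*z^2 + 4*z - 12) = z + 6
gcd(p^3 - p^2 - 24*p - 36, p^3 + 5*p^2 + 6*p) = p^2 + 5*p + 6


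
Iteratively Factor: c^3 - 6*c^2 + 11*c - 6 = (c - 1)*(c^2 - 5*c + 6) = (c - 3)*(c - 1)*(c - 2)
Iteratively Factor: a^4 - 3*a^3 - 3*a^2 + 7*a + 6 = (a + 1)*(a^3 - 4*a^2 + a + 6) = (a + 1)^2*(a^2 - 5*a + 6) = (a - 2)*(a + 1)^2*(a - 3)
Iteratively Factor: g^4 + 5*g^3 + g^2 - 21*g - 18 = (g - 2)*(g^3 + 7*g^2 + 15*g + 9) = (g - 2)*(g + 3)*(g^2 + 4*g + 3) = (g - 2)*(g + 3)^2*(g + 1)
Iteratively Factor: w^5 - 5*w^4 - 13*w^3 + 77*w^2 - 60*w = (w - 5)*(w^4 - 13*w^2 + 12*w) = (w - 5)*(w - 3)*(w^3 + 3*w^2 - 4*w) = w*(w - 5)*(w - 3)*(w^2 + 3*w - 4) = w*(w - 5)*(w - 3)*(w - 1)*(w + 4)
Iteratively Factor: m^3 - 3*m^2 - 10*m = (m)*(m^2 - 3*m - 10) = m*(m + 2)*(m - 5)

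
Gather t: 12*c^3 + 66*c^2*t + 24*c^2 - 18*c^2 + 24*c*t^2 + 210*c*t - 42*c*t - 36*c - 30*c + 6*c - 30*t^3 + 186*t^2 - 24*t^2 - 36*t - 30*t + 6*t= 12*c^3 + 6*c^2 - 60*c - 30*t^3 + t^2*(24*c + 162) + t*(66*c^2 + 168*c - 60)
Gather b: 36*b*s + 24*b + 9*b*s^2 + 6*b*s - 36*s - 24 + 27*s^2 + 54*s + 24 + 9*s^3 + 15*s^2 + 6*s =b*(9*s^2 + 42*s + 24) + 9*s^3 + 42*s^2 + 24*s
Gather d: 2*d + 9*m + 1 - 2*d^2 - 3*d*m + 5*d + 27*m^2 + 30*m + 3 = -2*d^2 + d*(7 - 3*m) + 27*m^2 + 39*m + 4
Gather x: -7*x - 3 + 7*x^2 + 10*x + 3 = 7*x^2 + 3*x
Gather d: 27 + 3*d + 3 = 3*d + 30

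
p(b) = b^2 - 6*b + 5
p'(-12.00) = -30.00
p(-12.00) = 221.00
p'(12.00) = 18.00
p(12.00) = 77.00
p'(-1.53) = -9.06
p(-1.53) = 16.52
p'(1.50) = -3.00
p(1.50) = -1.75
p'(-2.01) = -10.02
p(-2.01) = 21.10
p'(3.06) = 0.12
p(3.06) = -4.00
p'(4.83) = 3.66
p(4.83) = -0.65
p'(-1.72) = -9.44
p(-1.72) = 18.28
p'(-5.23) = -16.46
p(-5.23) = 63.73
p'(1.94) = -2.12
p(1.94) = -2.88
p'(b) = 2*b - 6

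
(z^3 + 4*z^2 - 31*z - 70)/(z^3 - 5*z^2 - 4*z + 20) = (z + 7)/(z - 2)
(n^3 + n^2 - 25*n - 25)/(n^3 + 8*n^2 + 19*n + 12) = (n^2 - 25)/(n^2 + 7*n + 12)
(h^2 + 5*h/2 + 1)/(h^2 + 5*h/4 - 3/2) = 2*(2*h + 1)/(4*h - 3)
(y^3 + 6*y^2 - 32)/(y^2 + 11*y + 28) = (y^2 + 2*y - 8)/(y + 7)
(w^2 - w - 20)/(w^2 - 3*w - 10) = (w + 4)/(w + 2)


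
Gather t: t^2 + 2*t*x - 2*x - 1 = t^2 + 2*t*x - 2*x - 1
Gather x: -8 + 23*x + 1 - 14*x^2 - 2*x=-14*x^2 + 21*x - 7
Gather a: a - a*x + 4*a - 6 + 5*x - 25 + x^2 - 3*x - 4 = a*(5 - x) + x^2 + 2*x - 35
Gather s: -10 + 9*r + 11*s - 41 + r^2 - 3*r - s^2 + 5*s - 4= r^2 + 6*r - s^2 + 16*s - 55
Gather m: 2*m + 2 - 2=2*m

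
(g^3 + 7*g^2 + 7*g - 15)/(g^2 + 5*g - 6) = (g^2 + 8*g + 15)/(g + 6)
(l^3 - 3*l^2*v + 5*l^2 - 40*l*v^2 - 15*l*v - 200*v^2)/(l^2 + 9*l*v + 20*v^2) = (l^2 - 8*l*v + 5*l - 40*v)/(l + 4*v)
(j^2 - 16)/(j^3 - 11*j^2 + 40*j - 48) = (j + 4)/(j^2 - 7*j + 12)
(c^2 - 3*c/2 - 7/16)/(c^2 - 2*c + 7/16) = (4*c + 1)/(4*c - 1)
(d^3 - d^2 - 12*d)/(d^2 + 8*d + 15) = d*(d - 4)/(d + 5)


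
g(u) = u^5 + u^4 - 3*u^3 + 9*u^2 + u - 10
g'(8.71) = 30894.92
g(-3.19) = -51.00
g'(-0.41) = -8.03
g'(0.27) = 5.31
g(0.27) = -9.13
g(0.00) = -10.00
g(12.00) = 265682.00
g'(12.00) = 109513.00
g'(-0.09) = -0.70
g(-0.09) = -10.01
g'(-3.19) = 239.91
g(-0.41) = -8.67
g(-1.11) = 3.91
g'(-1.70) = -33.50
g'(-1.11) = -27.95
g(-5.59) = -3692.20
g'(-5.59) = 3802.66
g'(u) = 5*u^4 + 4*u^3 - 9*u^2 + 18*u + 1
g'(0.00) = 1.00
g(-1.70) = 23.20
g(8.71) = 54583.72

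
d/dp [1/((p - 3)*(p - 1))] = 2*(2 - p)/(p^4 - 8*p^3 + 22*p^2 - 24*p + 9)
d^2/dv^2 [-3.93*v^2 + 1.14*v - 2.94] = -7.86000000000000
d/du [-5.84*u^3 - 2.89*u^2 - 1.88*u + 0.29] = -17.52*u^2 - 5.78*u - 1.88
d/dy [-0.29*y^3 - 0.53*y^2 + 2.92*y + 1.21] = -0.87*y^2 - 1.06*y + 2.92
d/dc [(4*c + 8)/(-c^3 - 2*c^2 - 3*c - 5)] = 4*(2*c^3 + 8*c^2 + 8*c + 1)/(c^6 + 4*c^5 + 10*c^4 + 22*c^3 + 29*c^2 + 30*c + 25)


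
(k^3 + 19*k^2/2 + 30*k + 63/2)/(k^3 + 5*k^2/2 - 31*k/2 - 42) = (k + 3)/(k - 4)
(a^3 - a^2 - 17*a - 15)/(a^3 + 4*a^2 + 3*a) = (a - 5)/a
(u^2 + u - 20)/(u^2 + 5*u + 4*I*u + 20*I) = (u - 4)/(u + 4*I)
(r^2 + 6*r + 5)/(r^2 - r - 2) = (r + 5)/(r - 2)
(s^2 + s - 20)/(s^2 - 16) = (s + 5)/(s + 4)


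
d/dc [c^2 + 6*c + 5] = 2*c + 6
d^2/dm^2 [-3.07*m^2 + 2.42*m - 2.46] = -6.14000000000000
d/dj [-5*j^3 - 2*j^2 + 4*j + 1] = -15*j^2 - 4*j + 4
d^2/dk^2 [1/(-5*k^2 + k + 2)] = 2*(-25*k^2 + 5*k + (10*k - 1)^2 + 10)/(-5*k^2 + k + 2)^3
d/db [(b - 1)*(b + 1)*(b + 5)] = 3*b^2 + 10*b - 1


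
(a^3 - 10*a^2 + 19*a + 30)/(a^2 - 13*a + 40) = (a^2 - 5*a - 6)/(a - 8)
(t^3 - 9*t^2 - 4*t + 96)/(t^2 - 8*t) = t - 1 - 12/t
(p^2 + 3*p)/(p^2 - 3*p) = (p + 3)/(p - 3)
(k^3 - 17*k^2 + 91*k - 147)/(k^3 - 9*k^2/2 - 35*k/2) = 2*(k^2 - 10*k + 21)/(k*(2*k + 5))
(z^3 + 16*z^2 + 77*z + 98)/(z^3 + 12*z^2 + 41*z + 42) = (z + 7)/(z + 3)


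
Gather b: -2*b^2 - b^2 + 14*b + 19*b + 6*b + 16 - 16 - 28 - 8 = -3*b^2 + 39*b - 36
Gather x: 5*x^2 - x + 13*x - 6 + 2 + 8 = 5*x^2 + 12*x + 4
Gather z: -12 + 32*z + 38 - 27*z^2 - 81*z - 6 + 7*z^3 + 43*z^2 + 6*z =7*z^3 + 16*z^2 - 43*z + 20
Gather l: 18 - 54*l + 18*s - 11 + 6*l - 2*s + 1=-48*l + 16*s + 8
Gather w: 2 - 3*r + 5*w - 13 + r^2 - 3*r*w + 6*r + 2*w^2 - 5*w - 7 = r^2 - 3*r*w + 3*r + 2*w^2 - 18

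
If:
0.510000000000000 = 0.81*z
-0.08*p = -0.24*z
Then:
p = 1.89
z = 0.63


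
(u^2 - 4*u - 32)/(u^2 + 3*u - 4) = (u - 8)/(u - 1)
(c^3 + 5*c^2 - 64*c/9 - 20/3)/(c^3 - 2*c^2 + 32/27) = 3*(3*c^2 + 13*c - 30)/(9*c^2 - 24*c + 16)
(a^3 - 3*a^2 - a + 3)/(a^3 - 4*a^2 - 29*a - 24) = (a^2 - 4*a + 3)/(a^2 - 5*a - 24)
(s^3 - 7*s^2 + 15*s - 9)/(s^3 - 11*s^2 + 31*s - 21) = (s - 3)/(s - 7)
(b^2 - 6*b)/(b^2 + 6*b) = (b - 6)/(b + 6)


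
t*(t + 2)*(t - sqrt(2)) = t^3 - sqrt(2)*t^2 + 2*t^2 - 2*sqrt(2)*t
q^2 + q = q*(q + 1)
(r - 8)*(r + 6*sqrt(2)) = r^2 - 8*r + 6*sqrt(2)*r - 48*sqrt(2)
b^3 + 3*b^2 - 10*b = b*(b - 2)*(b + 5)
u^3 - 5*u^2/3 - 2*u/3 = u*(u - 2)*(u + 1/3)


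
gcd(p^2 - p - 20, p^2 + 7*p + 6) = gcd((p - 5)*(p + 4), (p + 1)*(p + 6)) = 1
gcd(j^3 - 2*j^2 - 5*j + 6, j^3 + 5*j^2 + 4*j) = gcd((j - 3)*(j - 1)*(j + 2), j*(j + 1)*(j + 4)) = 1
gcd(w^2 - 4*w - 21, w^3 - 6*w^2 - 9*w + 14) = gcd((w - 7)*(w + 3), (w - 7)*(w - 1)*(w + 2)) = w - 7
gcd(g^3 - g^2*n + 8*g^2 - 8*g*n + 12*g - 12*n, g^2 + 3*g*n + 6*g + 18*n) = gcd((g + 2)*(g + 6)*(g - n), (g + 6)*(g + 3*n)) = g + 6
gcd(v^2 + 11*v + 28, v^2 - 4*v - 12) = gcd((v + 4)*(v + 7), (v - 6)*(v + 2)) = 1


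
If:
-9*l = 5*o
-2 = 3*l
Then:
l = -2/3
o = 6/5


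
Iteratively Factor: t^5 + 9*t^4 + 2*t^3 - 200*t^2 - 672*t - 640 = (t + 4)*(t^4 + 5*t^3 - 18*t^2 - 128*t - 160) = (t - 5)*(t + 4)*(t^3 + 10*t^2 + 32*t + 32) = (t - 5)*(t + 2)*(t + 4)*(t^2 + 8*t + 16) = (t - 5)*(t + 2)*(t + 4)^2*(t + 4)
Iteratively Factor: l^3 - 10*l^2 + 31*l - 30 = (l - 3)*(l^2 - 7*l + 10) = (l - 3)*(l - 2)*(l - 5)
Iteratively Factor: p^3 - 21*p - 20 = (p + 4)*(p^2 - 4*p - 5) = (p - 5)*(p + 4)*(p + 1)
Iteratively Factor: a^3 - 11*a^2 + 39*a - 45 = (a - 5)*(a^2 - 6*a + 9) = (a - 5)*(a - 3)*(a - 3)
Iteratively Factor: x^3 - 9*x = (x + 3)*(x^2 - 3*x) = x*(x + 3)*(x - 3)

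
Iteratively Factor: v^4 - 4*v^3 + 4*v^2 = (v)*(v^3 - 4*v^2 + 4*v) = v^2*(v^2 - 4*v + 4) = v^2*(v - 2)*(v - 2)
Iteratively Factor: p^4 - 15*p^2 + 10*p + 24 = (p + 1)*(p^3 - p^2 - 14*p + 24) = (p - 3)*(p + 1)*(p^2 + 2*p - 8) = (p - 3)*(p + 1)*(p + 4)*(p - 2)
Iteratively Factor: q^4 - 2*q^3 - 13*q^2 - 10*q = (q - 5)*(q^3 + 3*q^2 + 2*q) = (q - 5)*(q + 2)*(q^2 + q) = (q - 5)*(q + 1)*(q + 2)*(q)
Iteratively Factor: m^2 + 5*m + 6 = (m + 2)*(m + 3)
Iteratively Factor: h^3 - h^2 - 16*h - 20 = (h + 2)*(h^2 - 3*h - 10) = (h - 5)*(h + 2)*(h + 2)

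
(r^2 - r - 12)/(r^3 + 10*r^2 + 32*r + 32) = (r^2 - r - 12)/(r^3 + 10*r^2 + 32*r + 32)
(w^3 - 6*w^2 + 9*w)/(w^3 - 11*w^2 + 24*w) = (w - 3)/(w - 8)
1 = 1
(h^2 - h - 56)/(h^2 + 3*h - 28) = (h - 8)/(h - 4)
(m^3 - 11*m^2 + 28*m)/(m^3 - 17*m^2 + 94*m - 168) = m/(m - 6)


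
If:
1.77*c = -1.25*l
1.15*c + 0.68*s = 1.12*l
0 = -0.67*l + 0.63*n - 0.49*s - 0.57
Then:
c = -0.248545279101728*s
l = 0.351940115208047*s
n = 1.15206329712602*s + 0.904761904761905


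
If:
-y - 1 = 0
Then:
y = -1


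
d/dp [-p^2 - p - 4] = -2*p - 1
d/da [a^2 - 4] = 2*a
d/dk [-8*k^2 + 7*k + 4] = 7 - 16*k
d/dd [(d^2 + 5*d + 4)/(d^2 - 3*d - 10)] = 2*(-4*d^2 - 14*d - 19)/(d^4 - 6*d^3 - 11*d^2 + 60*d + 100)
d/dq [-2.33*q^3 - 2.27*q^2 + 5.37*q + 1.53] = -6.99*q^2 - 4.54*q + 5.37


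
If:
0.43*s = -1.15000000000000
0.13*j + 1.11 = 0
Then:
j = -8.54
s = -2.67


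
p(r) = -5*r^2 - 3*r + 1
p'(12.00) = -123.00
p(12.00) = -755.00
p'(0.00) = -3.00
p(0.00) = 1.00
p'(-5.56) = 52.60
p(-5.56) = -136.89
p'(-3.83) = 35.30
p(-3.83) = -60.85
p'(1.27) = -15.70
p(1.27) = -10.87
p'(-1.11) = 8.10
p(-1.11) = -1.83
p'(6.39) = -66.90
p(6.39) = -222.33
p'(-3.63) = 33.30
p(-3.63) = -53.99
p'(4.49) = -47.90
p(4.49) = -113.27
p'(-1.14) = 8.40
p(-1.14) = -2.08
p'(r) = -10*r - 3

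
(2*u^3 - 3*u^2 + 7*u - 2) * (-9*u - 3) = -18*u^4 + 21*u^3 - 54*u^2 - 3*u + 6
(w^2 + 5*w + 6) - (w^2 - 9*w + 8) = 14*w - 2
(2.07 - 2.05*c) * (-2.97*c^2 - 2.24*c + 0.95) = 6.0885*c^3 - 1.5559*c^2 - 6.5843*c + 1.9665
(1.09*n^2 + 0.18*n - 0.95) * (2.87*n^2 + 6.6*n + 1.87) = 3.1283*n^4 + 7.7106*n^3 + 0.4998*n^2 - 5.9334*n - 1.7765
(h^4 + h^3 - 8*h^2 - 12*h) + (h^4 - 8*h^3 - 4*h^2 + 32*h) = 2*h^4 - 7*h^3 - 12*h^2 + 20*h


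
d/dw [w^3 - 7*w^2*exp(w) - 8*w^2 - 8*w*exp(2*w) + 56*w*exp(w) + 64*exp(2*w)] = -7*w^2*exp(w) + 3*w^2 - 16*w*exp(2*w) + 42*w*exp(w) - 16*w + 120*exp(2*w) + 56*exp(w)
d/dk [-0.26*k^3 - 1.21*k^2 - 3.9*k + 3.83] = -0.78*k^2 - 2.42*k - 3.9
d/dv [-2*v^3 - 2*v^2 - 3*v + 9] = -6*v^2 - 4*v - 3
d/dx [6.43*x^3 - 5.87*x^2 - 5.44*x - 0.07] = 19.29*x^2 - 11.74*x - 5.44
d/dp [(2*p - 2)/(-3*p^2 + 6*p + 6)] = 2*(p^2 - 2*p + 4)/(3*(p^4 - 4*p^3 + 8*p + 4))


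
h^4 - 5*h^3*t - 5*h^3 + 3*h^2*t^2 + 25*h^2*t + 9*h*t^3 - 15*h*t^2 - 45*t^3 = (h - 5)*(h - 3*t)^2*(h + t)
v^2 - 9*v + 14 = (v - 7)*(v - 2)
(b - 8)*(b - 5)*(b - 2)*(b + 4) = b^4 - 11*b^3 + 6*b^2 + 184*b - 320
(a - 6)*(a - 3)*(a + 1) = a^3 - 8*a^2 + 9*a + 18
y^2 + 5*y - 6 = (y - 1)*(y + 6)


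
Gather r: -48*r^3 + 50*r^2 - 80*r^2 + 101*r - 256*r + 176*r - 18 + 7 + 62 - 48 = -48*r^3 - 30*r^2 + 21*r + 3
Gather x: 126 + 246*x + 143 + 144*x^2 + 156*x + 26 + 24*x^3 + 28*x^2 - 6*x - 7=24*x^3 + 172*x^2 + 396*x + 288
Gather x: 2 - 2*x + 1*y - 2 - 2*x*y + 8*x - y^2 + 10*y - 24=x*(6 - 2*y) - y^2 + 11*y - 24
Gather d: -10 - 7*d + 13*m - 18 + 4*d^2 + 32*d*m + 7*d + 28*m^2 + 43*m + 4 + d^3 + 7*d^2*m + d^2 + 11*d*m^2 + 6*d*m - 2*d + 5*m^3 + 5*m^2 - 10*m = d^3 + d^2*(7*m + 5) + d*(11*m^2 + 38*m - 2) + 5*m^3 + 33*m^2 + 46*m - 24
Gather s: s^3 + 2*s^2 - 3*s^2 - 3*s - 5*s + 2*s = s^3 - s^2 - 6*s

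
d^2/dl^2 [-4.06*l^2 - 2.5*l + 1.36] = -8.12000000000000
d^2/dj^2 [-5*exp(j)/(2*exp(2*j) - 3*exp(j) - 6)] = (-20*exp(4*j) - 30*exp(3*j) - 360*exp(2*j) + 90*exp(j) - 180)*exp(j)/(8*exp(6*j) - 36*exp(5*j) - 18*exp(4*j) + 189*exp(3*j) + 54*exp(2*j) - 324*exp(j) - 216)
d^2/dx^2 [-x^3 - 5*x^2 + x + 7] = -6*x - 10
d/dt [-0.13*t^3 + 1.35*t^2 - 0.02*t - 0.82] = -0.39*t^2 + 2.7*t - 0.02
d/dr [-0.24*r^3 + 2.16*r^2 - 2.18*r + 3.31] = -0.72*r^2 + 4.32*r - 2.18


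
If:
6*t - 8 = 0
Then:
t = 4/3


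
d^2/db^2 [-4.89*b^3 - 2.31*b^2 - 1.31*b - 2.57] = -29.34*b - 4.62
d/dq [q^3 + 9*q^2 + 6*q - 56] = 3*q^2 + 18*q + 6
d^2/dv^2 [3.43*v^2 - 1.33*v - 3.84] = 6.86000000000000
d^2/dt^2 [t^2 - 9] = 2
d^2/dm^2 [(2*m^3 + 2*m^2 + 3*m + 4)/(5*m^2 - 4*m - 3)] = 2*(177*m^3 + 462*m^2 - 51*m + 106)/(125*m^6 - 300*m^5 + 15*m^4 + 296*m^3 - 9*m^2 - 108*m - 27)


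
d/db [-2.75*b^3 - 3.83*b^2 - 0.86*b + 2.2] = -8.25*b^2 - 7.66*b - 0.86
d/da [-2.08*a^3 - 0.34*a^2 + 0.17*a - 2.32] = -6.24*a^2 - 0.68*a + 0.17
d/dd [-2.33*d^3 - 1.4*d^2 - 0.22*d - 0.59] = -6.99*d^2 - 2.8*d - 0.22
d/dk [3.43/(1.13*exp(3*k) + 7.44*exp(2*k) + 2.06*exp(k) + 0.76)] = (-11.6277*exp(2*k) - 51.0384*exp(k) - 7.0658)*exp(k)/(1.13*exp(3*k) + 7.44*exp(2*k) + 2.06*exp(k) + 0.76)^2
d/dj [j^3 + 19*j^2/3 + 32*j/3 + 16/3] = 3*j^2 + 38*j/3 + 32/3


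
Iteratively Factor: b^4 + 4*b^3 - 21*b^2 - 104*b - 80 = (b - 5)*(b^3 + 9*b^2 + 24*b + 16) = (b - 5)*(b + 4)*(b^2 + 5*b + 4) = (b - 5)*(b + 1)*(b + 4)*(b + 4)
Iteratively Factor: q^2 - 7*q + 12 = (q - 4)*(q - 3)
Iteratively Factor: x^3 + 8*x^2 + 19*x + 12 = (x + 1)*(x^2 + 7*x + 12) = (x + 1)*(x + 3)*(x + 4)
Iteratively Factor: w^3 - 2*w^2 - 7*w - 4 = (w - 4)*(w^2 + 2*w + 1) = (w - 4)*(w + 1)*(w + 1)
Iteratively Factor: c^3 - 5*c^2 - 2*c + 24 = (c - 3)*(c^2 - 2*c - 8) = (c - 4)*(c - 3)*(c + 2)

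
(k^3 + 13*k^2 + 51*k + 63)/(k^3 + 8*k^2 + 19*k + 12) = (k^2 + 10*k + 21)/(k^2 + 5*k + 4)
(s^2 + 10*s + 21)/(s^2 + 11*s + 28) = (s + 3)/(s + 4)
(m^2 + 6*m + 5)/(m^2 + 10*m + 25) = (m + 1)/(m + 5)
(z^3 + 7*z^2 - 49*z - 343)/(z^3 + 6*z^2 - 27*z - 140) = (z^2 - 49)/(z^2 - z - 20)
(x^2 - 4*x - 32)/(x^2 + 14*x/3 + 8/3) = 3*(x - 8)/(3*x + 2)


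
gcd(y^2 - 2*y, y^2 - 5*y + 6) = y - 2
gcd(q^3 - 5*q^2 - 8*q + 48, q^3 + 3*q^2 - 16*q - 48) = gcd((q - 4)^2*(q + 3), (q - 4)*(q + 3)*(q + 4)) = q^2 - q - 12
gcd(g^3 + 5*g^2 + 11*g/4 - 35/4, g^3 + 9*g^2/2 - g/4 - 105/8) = g^2 + 6*g + 35/4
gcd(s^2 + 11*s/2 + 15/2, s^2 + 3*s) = s + 3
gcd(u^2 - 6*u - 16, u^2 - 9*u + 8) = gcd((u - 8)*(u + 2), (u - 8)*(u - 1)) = u - 8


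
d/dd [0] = 0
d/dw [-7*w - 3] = -7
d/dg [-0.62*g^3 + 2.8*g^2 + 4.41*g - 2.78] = -1.86*g^2 + 5.6*g + 4.41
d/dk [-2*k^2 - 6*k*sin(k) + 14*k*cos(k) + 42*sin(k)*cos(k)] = -14*k*sin(k) - 6*k*cos(k) - 4*k - 6*sin(k) + 14*cos(k) + 42*cos(2*k)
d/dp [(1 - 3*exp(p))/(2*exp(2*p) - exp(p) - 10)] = ((3*exp(p) - 1)*(4*exp(p) - 1) - 6*exp(2*p) + 3*exp(p) + 30)*exp(p)/(-2*exp(2*p) + exp(p) + 10)^2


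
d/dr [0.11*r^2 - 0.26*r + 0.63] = 0.22*r - 0.26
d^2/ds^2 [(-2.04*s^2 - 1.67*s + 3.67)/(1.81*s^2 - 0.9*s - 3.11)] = (-17.588494*s^3 + 3.23953800000002*s^2 - 92.274162*s + 17.149486)/(5.929741*s^6 - 8.84547*s^5 - 26.167713*s^4 + 29.66814*s^3 + 44.962203*s^2 - 26.11467*s - 30.080231)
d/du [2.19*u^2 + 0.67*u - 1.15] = 4.38*u + 0.67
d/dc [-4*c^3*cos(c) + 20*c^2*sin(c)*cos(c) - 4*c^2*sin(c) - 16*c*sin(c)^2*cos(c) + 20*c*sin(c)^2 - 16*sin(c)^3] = 4*c^3*sin(c) - 40*c^2*sin(c)^2 - 16*c^2*cos(c) + 20*c^2 + 48*c*sin(c)^3 + 80*c*sin(c)*cos(c) - 40*c*sin(c) - 64*sin(c)^2*cos(c) + 20*sin(c)^2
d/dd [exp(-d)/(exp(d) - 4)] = 2*(2 - exp(d))*exp(-d)/(exp(2*d) - 8*exp(d) + 16)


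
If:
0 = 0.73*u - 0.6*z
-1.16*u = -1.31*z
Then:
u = 0.00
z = 0.00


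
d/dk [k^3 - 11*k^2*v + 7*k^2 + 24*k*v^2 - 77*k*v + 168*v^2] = 3*k^2 - 22*k*v + 14*k + 24*v^2 - 77*v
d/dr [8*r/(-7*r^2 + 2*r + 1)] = 8*(7*r^2 + 1)/(49*r^4 - 28*r^3 - 10*r^2 + 4*r + 1)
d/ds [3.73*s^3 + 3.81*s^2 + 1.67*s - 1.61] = 11.19*s^2 + 7.62*s + 1.67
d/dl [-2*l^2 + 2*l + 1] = 2 - 4*l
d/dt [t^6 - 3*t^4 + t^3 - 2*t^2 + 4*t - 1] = 6*t^5 - 12*t^3 + 3*t^2 - 4*t + 4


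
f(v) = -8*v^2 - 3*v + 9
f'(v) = -16*v - 3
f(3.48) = -98.32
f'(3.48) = -58.68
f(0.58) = 4.57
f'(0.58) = -12.28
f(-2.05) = -18.47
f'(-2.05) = 29.80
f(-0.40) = 8.92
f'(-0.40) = 3.40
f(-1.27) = -0.09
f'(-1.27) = 17.32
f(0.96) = -1.25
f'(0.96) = -18.36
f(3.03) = -73.54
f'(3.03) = -51.48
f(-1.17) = 1.56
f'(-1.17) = 15.72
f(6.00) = -297.00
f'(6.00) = -99.00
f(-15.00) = -1746.00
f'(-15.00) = 237.00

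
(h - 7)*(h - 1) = h^2 - 8*h + 7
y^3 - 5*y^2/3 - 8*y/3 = y*(y - 8/3)*(y + 1)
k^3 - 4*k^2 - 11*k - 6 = (k - 6)*(k + 1)^2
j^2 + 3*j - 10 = (j - 2)*(j + 5)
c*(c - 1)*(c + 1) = c^3 - c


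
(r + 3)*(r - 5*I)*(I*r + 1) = I*r^3 + 6*r^2 + 3*I*r^2 + 18*r - 5*I*r - 15*I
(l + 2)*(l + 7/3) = l^2 + 13*l/3 + 14/3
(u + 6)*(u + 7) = u^2 + 13*u + 42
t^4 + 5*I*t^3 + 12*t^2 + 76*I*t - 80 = (t - 4*I)*(t + 2*I)^2*(t + 5*I)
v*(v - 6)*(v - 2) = v^3 - 8*v^2 + 12*v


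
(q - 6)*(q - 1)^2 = q^3 - 8*q^2 + 13*q - 6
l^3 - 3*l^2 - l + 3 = (l - 3)*(l - 1)*(l + 1)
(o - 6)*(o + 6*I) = o^2 - 6*o + 6*I*o - 36*I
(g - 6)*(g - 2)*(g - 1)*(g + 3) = g^4 - 6*g^3 - 7*g^2 + 48*g - 36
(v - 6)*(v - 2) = v^2 - 8*v + 12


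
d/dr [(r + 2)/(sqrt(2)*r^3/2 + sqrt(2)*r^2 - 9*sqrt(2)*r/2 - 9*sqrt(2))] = -2*sqrt(2)*r/(r^4 - 18*r^2 + 81)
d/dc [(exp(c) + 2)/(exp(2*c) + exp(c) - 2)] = -exp(c)/(exp(2*c) - 2*exp(c) + 1)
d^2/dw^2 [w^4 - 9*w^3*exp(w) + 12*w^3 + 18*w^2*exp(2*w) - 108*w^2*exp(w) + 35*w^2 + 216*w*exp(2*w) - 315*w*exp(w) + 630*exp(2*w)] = -9*w^3*exp(w) + 72*w^2*exp(2*w) - 162*w^2*exp(w) + 12*w^2 + 1008*w*exp(2*w) - 801*w*exp(w) + 72*w + 3420*exp(2*w) - 846*exp(w) + 70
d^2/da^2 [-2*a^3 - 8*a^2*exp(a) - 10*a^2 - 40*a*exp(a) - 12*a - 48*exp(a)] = -8*a^2*exp(a) - 72*a*exp(a) - 12*a - 144*exp(a) - 20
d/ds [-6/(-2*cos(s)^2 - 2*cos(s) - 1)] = 12*(sin(s) + sin(2*s))/(2*cos(s) + cos(2*s) + 2)^2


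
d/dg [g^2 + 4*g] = 2*g + 4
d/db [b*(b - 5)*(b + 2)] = 3*b^2 - 6*b - 10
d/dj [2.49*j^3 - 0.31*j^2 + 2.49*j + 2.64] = 7.47*j^2 - 0.62*j + 2.49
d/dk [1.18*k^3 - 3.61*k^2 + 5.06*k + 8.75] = 3.54*k^2 - 7.22*k + 5.06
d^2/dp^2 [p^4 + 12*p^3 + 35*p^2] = 12*p^2 + 72*p + 70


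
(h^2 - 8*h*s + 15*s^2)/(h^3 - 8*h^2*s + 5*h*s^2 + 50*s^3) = (-h + 3*s)/(-h^2 + 3*h*s + 10*s^2)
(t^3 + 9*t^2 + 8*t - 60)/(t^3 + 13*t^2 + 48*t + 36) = (t^2 + 3*t - 10)/(t^2 + 7*t + 6)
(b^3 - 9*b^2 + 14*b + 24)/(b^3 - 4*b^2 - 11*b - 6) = (b - 4)/(b + 1)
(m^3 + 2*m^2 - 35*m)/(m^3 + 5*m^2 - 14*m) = (m - 5)/(m - 2)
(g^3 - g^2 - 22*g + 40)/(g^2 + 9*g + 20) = (g^2 - 6*g + 8)/(g + 4)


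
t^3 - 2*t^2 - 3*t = t*(t - 3)*(t + 1)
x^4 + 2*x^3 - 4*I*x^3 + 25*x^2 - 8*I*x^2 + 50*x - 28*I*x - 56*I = (x + 2)*(x - 7*I)*(x - I)*(x + 4*I)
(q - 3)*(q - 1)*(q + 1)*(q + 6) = q^4 + 3*q^3 - 19*q^2 - 3*q + 18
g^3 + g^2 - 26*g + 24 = (g - 4)*(g - 1)*(g + 6)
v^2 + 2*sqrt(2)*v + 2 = (v + sqrt(2))^2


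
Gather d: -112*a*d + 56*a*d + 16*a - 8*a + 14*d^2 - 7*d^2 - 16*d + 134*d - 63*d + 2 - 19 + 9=8*a + 7*d^2 + d*(55 - 56*a) - 8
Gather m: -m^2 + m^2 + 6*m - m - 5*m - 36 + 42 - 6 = 0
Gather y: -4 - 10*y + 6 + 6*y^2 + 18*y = 6*y^2 + 8*y + 2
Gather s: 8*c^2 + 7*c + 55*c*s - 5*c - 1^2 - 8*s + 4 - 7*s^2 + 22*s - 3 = 8*c^2 + 2*c - 7*s^2 + s*(55*c + 14)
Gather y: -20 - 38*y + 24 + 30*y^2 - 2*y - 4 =30*y^2 - 40*y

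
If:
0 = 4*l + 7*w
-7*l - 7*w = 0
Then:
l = 0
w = 0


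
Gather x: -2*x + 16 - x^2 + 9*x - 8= -x^2 + 7*x + 8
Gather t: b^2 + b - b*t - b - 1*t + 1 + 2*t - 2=b^2 + t*(1 - b) - 1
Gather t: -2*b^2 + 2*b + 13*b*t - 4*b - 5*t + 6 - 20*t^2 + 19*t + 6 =-2*b^2 - 2*b - 20*t^2 + t*(13*b + 14) + 12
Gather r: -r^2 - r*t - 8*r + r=-r^2 + r*(-t - 7)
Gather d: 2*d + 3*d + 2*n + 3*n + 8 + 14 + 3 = 5*d + 5*n + 25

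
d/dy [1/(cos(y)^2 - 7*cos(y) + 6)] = (2*cos(y) - 7)*sin(y)/(cos(y)^2 - 7*cos(y) + 6)^2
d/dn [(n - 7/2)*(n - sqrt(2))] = 2*n - 7/2 - sqrt(2)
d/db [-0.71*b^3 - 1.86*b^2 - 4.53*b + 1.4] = -2.13*b^2 - 3.72*b - 4.53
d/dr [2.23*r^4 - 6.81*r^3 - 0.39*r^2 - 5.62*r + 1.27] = 8.92*r^3 - 20.43*r^2 - 0.78*r - 5.62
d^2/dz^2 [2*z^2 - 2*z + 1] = 4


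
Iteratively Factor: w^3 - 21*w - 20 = (w + 1)*(w^2 - w - 20) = (w + 1)*(w + 4)*(w - 5)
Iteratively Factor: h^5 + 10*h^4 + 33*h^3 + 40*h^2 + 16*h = (h + 4)*(h^4 + 6*h^3 + 9*h^2 + 4*h) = (h + 1)*(h + 4)*(h^3 + 5*h^2 + 4*h) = (h + 1)^2*(h + 4)*(h^2 + 4*h) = h*(h + 1)^2*(h + 4)*(h + 4)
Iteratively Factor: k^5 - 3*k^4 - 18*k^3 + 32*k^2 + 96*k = (k + 3)*(k^4 - 6*k^3 + 32*k) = (k - 4)*(k + 3)*(k^3 - 2*k^2 - 8*k) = k*(k - 4)*(k + 3)*(k^2 - 2*k - 8) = k*(k - 4)^2*(k + 3)*(k + 2)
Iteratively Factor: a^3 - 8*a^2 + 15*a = (a - 5)*(a^2 - 3*a) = (a - 5)*(a - 3)*(a)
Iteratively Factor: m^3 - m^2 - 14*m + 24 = (m - 3)*(m^2 + 2*m - 8) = (m - 3)*(m - 2)*(m + 4)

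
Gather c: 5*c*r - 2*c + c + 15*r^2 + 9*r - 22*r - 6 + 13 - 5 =c*(5*r - 1) + 15*r^2 - 13*r + 2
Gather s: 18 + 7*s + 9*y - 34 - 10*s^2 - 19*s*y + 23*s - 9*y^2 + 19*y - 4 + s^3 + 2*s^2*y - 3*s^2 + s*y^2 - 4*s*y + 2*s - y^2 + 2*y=s^3 + s^2*(2*y - 13) + s*(y^2 - 23*y + 32) - 10*y^2 + 30*y - 20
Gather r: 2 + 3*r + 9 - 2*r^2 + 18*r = -2*r^2 + 21*r + 11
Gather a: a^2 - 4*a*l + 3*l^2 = a^2 - 4*a*l + 3*l^2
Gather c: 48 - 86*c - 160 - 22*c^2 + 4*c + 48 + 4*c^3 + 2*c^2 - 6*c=4*c^3 - 20*c^2 - 88*c - 64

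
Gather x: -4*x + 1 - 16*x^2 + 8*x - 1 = -16*x^2 + 4*x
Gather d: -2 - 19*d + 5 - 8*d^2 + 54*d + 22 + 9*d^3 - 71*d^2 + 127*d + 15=9*d^3 - 79*d^2 + 162*d + 40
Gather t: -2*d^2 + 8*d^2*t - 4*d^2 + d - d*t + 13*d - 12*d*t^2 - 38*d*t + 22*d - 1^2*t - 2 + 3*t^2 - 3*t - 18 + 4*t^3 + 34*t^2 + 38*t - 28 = -6*d^2 + 36*d + 4*t^3 + t^2*(37 - 12*d) + t*(8*d^2 - 39*d + 34) - 48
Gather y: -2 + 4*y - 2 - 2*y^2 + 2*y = -2*y^2 + 6*y - 4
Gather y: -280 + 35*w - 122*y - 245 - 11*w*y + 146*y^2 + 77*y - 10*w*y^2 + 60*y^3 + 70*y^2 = 35*w + 60*y^3 + y^2*(216 - 10*w) + y*(-11*w - 45) - 525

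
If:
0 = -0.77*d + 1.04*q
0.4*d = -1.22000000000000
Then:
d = -3.05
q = -2.26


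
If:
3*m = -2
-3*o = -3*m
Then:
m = -2/3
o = -2/3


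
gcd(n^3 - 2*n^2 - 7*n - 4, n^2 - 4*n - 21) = 1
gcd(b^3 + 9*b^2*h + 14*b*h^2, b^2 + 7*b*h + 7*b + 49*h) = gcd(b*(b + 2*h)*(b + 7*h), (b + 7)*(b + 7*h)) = b + 7*h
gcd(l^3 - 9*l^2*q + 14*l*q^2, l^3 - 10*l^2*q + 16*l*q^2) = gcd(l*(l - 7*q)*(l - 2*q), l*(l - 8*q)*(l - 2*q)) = -l^2 + 2*l*q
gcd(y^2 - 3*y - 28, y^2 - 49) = y - 7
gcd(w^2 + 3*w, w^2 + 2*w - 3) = w + 3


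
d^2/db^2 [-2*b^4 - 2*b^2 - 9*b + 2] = -24*b^2 - 4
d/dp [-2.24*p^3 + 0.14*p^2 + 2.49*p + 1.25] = -6.72*p^2 + 0.28*p + 2.49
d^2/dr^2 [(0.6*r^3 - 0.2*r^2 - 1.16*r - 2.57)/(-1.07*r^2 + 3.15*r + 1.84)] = (3.5527136788005e-15*r^4 - 10.265192*r^3 - 0.848682000000001*r^2 - 50.458422*r + 49.028802)/(1.225043*r^6 - 10.819305*r^5 + 25.531377*r^4 + 5.95444500000001*r^3 - 43.904424*r^2 - 31.99392*r - 6.229504)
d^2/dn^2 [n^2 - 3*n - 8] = 2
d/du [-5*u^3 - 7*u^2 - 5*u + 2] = -15*u^2 - 14*u - 5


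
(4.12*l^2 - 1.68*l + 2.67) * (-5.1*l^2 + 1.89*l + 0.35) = -21.012*l^4 + 16.3548*l^3 - 15.3502*l^2 + 4.4583*l + 0.9345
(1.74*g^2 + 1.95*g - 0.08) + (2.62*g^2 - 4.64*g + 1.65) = 4.36*g^2 - 2.69*g + 1.57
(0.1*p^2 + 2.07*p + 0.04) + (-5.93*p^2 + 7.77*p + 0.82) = -5.83*p^2 + 9.84*p + 0.86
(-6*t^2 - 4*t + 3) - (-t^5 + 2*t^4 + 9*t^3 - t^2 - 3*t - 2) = t^5 - 2*t^4 - 9*t^3 - 5*t^2 - t + 5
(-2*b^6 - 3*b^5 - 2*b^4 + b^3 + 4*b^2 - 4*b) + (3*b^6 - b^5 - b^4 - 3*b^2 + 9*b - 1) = b^6 - 4*b^5 - 3*b^4 + b^3 + b^2 + 5*b - 1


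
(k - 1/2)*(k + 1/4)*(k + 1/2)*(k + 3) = k^4 + 13*k^3/4 + k^2/2 - 13*k/16 - 3/16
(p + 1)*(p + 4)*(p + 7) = p^3 + 12*p^2 + 39*p + 28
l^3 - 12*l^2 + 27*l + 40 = (l - 8)*(l - 5)*(l + 1)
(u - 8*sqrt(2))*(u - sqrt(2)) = u^2 - 9*sqrt(2)*u + 16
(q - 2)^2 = q^2 - 4*q + 4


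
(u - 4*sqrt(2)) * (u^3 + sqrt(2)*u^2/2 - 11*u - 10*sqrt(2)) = u^4 - 7*sqrt(2)*u^3/2 - 15*u^2 + 34*sqrt(2)*u + 80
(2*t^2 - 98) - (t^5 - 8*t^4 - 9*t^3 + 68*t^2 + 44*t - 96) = -t^5 + 8*t^4 + 9*t^3 - 66*t^2 - 44*t - 2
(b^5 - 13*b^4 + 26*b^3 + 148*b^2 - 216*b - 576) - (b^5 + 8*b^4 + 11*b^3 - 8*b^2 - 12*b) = -21*b^4 + 15*b^3 + 156*b^2 - 204*b - 576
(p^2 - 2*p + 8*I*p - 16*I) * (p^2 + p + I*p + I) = p^4 - p^3 + 9*I*p^3 - 10*p^2 - 9*I*p^2 + 8*p - 18*I*p + 16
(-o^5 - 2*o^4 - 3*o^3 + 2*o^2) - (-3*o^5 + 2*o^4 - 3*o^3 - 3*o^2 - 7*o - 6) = 2*o^5 - 4*o^4 + 5*o^2 + 7*o + 6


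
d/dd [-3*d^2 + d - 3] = 1 - 6*d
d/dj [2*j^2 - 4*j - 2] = 4*j - 4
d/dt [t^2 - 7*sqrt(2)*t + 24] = 2*t - 7*sqrt(2)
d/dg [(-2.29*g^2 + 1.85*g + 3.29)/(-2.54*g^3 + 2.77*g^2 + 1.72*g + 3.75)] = (-5.8166*g^4 + 9.398*g^3 + 16.0065*g^2 - 35.4016*g + 1.2787)/(6.4516*g^6 - 14.0716*g^5 - 1.0647*g^4 - 9.5212*g^3 + 23.7334*g^2 + 12.9*g + 14.0625)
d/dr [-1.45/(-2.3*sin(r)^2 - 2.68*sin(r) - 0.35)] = -(6.67*sin(r) + 3.886)*cos(r)/(2.3*sin(r)^2 + 2.68*sin(r) + 0.35)^2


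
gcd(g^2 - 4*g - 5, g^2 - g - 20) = g - 5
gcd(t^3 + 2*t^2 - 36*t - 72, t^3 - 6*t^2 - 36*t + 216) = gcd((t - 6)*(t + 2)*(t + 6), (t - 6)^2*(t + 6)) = t^2 - 36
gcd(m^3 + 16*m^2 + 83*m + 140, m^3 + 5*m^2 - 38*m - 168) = m^2 + 11*m + 28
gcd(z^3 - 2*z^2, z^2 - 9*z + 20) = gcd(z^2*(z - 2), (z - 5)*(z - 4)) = 1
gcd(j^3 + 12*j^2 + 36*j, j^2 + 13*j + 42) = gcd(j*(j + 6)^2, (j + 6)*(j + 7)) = j + 6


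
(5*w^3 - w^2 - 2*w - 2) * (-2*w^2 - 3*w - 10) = -10*w^5 - 13*w^4 - 43*w^3 + 20*w^2 + 26*w + 20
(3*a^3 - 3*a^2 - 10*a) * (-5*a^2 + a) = -15*a^5 + 18*a^4 + 47*a^3 - 10*a^2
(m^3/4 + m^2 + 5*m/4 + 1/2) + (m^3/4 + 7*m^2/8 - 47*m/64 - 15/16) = m^3/2 + 15*m^2/8 + 33*m/64 - 7/16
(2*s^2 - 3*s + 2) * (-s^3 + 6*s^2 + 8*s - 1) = -2*s^5 + 15*s^4 - 4*s^3 - 14*s^2 + 19*s - 2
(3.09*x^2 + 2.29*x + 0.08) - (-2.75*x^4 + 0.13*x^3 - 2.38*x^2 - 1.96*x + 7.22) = 2.75*x^4 - 0.13*x^3 + 5.47*x^2 + 4.25*x - 7.14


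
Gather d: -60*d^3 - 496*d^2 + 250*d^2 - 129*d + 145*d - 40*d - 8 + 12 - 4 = -60*d^3 - 246*d^2 - 24*d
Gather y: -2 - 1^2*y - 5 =-y - 7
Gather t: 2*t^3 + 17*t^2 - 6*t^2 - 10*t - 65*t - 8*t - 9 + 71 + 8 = 2*t^3 + 11*t^2 - 83*t + 70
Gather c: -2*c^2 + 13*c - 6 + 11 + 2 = -2*c^2 + 13*c + 7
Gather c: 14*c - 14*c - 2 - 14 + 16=0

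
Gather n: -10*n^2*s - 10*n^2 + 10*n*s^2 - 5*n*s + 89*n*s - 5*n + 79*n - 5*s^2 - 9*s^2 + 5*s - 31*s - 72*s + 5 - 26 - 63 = n^2*(-10*s - 10) + n*(10*s^2 + 84*s + 74) - 14*s^2 - 98*s - 84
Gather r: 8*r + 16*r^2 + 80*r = 16*r^2 + 88*r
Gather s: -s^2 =-s^2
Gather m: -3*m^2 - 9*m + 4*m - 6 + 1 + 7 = -3*m^2 - 5*m + 2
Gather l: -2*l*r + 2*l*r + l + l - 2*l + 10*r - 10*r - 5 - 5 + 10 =0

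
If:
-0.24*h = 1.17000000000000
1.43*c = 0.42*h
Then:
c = -1.43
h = -4.88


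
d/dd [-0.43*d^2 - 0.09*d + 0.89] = -0.86*d - 0.09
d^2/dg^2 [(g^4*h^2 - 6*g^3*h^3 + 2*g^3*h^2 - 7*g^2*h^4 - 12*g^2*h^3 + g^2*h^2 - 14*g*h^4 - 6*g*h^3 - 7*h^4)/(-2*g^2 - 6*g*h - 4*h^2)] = h^2*(-g^3 - 6*g^2*h - 12*g*h^2 + 28*h^3 - 36*h^2 + 9*h)/(g^3 + 6*g^2*h + 12*g*h^2 + 8*h^3)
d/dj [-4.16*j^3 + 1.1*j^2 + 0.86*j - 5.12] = -12.48*j^2 + 2.2*j + 0.86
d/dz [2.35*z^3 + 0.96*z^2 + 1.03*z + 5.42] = 7.05*z^2 + 1.92*z + 1.03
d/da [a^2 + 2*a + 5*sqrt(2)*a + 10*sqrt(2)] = 2*a + 2 + 5*sqrt(2)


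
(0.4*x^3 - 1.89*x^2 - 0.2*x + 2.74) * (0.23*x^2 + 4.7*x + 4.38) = 0.092*x^5 + 1.4453*x^4 - 7.177*x^3 - 8.588*x^2 + 12.002*x + 12.0012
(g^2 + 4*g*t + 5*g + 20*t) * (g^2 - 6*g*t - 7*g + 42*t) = g^4 - 2*g^3*t - 2*g^3 - 24*g^2*t^2 + 4*g^2*t - 35*g^2 + 48*g*t^2 + 70*g*t + 840*t^2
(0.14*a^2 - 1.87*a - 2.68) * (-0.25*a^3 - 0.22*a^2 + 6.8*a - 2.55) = -0.035*a^5 + 0.4367*a^4 + 2.0334*a^3 - 12.4834*a^2 - 13.4555*a + 6.834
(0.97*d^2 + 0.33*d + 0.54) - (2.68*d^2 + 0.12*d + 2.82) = -1.71*d^2 + 0.21*d - 2.28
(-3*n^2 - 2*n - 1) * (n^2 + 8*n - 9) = -3*n^4 - 26*n^3 + 10*n^2 + 10*n + 9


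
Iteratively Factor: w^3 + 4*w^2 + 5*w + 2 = (w + 1)*(w^2 + 3*w + 2) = (w + 1)*(w + 2)*(w + 1)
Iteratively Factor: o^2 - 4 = (o - 2)*(o + 2)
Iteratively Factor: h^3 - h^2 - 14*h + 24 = (h + 4)*(h^2 - 5*h + 6) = (h - 2)*(h + 4)*(h - 3)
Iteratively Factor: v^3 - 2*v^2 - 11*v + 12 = (v - 1)*(v^2 - v - 12) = (v - 1)*(v + 3)*(v - 4)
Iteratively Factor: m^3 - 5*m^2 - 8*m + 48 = (m - 4)*(m^2 - m - 12) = (m - 4)*(m + 3)*(m - 4)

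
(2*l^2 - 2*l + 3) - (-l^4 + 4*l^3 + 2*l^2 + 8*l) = l^4 - 4*l^3 - 10*l + 3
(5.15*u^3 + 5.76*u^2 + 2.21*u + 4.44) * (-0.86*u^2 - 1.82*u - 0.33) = -4.429*u^5 - 14.3266*u^4 - 14.0833*u^3 - 9.7414*u^2 - 8.8101*u - 1.4652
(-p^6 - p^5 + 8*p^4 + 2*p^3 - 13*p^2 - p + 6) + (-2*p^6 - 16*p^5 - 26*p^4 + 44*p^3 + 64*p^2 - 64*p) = -3*p^6 - 17*p^5 - 18*p^4 + 46*p^3 + 51*p^2 - 65*p + 6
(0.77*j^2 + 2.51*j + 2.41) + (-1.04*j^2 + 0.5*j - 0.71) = -0.27*j^2 + 3.01*j + 1.7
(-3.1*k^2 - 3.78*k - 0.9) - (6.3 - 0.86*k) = -3.1*k^2 - 2.92*k - 7.2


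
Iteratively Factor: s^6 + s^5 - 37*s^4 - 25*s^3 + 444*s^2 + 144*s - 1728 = (s + 3)*(s^5 - 2*s^4 - 31*s^3 + 68*s^2 + 240*s - 576) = (s - 4)*(s + 3)*(s^4 + 2*s^3 - 23*s^2 - 24*s + 144) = (s - 4)*(s - 3)*(s + 3)*(s^3 + 5*s^2 - 8*s - 48) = (s - 4)*(s - 3)*(s + 3)*(s + 4)*(s^2 + s - 12) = (s - 4)*(s - 3)*(s + 3)*(s + 4)^2*(s - 3)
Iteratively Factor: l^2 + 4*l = (l + 4)*(l)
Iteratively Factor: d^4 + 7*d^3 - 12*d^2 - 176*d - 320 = (d + 4)*(d^3 + 3*d^2 - 24*d - 80) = (d + 4)^2*(d^2 - d - 20) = (d + 4)^3*(d - 5)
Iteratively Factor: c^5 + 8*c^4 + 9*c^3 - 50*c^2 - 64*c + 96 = (c - 2)*(c^4 + 10*c^3 + 29*c^2 + 8*c - 48) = (c - 2)*(c + 3)*(c^3 + 7*c^2 + 8*c - 16) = (c - 2)*(c - 1)*(c + 3)*(c^2 + 8*c + 16) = (c - 2)*(c - 1)*(c + 3)*(c + 4)*(c + 4)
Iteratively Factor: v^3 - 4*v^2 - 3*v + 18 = (v + 2)*(v^2 - 6*v + 9) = (v - 3)*(v + 2)*(v - 3)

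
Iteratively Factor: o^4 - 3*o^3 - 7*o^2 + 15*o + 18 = (o - 3)*(o^3 - 7*o - 6) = (o - 3)*(o + 2)*(o^2 - 2*o - 3) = (o - 3)*(o + 1)*(o + 2)*(o - 3)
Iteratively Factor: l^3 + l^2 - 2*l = (l - 1)*(l^2 + 2*l) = (l - 1)*(l + 2)*(l)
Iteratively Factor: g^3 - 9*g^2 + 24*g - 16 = (g - 4)*(g^2 - 5*g + 4) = (g - 4)^2*(g - 1)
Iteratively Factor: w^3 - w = (w - 1)*(w^2 + w) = (w - 1)*(w + 1)*(w)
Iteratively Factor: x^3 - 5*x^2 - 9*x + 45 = (x + 3)*(x^2 - 8*x + 15) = (x - 3)*(x + 3)*(x - 5)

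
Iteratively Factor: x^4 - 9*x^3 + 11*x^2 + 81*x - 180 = (x - 5)*(x^3 - 4*x^2 - 9*x + 36) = (x - 5)*(x + 3)*(x^2 - 7*x + 12) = (x - 5)*(x - 4)*(x + 3)*(x - 3)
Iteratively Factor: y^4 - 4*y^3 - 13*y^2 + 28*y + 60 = (y + 2)*(y^3 - 6*y^2 - y + 30) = (y - 3)*(y + 2)*(y^2 - 3*y - 10) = (y - 3)*(y + 2)^2*(y - 5)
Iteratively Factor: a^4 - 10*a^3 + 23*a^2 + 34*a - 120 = (a + 2)*(a^3 - 12*a^2 + 47*a - 60) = (a - 4)*(a + 2)*(a^2 - 8*a + 15) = (a - 5)*(a - 4)*(a + 2)*(a - 3)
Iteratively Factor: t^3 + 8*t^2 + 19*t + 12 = (t + 4)*(t^2 + 4*t + 3) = (t + 1)*(t + 4)*(t + 3)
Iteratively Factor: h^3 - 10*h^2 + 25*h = (h - 5)*(h^2 - 5*h) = (h - 5)^2*(h)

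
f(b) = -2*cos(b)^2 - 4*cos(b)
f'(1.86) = 2.74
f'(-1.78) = -3.10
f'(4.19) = -1.74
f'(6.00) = -2.19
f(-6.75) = -5.17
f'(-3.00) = -0.00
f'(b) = 4*sin(b)*cos(b) + 4*sin(b)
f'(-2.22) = -1.26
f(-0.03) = -6.00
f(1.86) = 0.98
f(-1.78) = 0.74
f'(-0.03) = -0.24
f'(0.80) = 4.87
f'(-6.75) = -3.41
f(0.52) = -4.98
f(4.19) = 1.50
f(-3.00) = 2.00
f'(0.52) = 3.71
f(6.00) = -5.68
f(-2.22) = 1.69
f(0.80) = -3.76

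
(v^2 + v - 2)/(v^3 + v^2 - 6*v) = (v^2 + v - 2)/(v*(v^2 + v - 6))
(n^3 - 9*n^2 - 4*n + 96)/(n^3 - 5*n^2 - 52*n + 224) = (n + 3)/(n + 7)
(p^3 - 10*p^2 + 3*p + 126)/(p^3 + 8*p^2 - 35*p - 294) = (p^2 - 4*p - 21)/(p^2 + 14*p + 49)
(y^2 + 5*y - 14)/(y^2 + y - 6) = (y + 7)/(y + 3)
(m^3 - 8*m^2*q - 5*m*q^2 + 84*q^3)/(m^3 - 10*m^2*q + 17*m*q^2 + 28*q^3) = (m + 3*q)/(m + q)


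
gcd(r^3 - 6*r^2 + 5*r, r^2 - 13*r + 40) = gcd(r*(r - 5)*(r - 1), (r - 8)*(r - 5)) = r - 5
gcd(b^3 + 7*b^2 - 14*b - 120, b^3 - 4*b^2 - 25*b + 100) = b^2 + b - 20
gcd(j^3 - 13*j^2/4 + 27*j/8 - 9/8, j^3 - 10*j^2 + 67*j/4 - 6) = j - 3/2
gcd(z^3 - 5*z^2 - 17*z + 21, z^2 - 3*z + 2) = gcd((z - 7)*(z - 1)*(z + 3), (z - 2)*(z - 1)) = z - 1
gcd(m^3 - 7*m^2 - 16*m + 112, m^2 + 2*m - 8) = m + 4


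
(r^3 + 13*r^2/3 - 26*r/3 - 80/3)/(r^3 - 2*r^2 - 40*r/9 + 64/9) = 3*(r + 5)/(3*r - 4)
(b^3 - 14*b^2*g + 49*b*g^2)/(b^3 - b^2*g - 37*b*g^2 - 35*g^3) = b*(b - 7*g)/(b^2 + 6*b*g + 5*g^2)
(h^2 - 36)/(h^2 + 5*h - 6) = (h - 6)/(h - 1)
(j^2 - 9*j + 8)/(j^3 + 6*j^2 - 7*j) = (j - 8)/(j*(j + 7))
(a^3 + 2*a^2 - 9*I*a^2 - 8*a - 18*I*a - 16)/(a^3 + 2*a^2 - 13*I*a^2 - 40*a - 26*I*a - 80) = (a - I)/(a - 5*I)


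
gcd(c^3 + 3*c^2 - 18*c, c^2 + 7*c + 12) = 1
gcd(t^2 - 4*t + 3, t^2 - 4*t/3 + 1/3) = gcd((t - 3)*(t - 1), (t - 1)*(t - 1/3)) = t - 1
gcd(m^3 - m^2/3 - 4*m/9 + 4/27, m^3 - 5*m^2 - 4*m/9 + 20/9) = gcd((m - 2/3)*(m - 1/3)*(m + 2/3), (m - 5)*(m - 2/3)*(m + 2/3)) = m^2 - 4/9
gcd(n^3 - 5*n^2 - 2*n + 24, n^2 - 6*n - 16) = n + 2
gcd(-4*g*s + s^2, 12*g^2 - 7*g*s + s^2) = -4*g + s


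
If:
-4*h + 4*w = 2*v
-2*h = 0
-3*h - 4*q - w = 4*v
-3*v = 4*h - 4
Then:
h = 0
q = -3/2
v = 4/3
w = 2/3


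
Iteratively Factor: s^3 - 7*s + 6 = (s + 3)*(s^2 - 3*s + 2) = (s - 1)*(s + 3)*(s - 2)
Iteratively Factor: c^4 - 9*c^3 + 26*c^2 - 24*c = (c - 3)*(c^3 - 6*c^2 + 8*c) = c*(c - 3)*(c^2 - 6*c + 8) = c*(c - 3)*(c - 2)*(c - 4)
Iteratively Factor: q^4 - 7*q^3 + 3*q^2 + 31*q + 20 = (q - 4)*(q^3 - 3*q^2 - 9*q - 5) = (q - 5)*(q - 4)*(q^2 + 2*q + 1) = (q - 5)*(q - 4)*(q + 1)*(q + 1)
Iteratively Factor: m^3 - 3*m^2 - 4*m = (m + 1)*(m^2 - 4*m) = (m - 4)*(m + 1)*(m)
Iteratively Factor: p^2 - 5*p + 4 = (p - 1)*(p - 4)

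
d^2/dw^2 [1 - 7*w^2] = -14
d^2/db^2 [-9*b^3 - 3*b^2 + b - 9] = -54*b - 6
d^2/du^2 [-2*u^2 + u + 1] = -4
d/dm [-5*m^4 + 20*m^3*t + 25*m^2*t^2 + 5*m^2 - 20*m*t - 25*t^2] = -20*m^3 + 60*m^2*t + 50*m*t^2 + 10*m - 20*t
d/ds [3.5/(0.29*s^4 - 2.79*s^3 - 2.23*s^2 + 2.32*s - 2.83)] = (-4.06*s^3 + 29.295*s^2 + 15.61*s - 8.12)/(-0.29*s^4 + 2.79*s^3 + 2.23*s^2 - 2.32*s + 2.83)^2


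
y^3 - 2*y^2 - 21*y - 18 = (y - 6)*(y + 1)*(y + 3)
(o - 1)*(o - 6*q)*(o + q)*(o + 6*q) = o^4 + o^3*q - o^3 - 36*o^2*q^2 - o^2*q - 36*o*q^3 + 36*o*q^2 + 36*q^3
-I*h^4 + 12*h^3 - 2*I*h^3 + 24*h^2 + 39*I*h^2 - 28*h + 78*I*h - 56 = (h + 2)*(h + 4*I)*(h + 7*I)*(-I*h + 1)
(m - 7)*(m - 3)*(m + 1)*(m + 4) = m^4 - 5*m^3 - 25*m^2 + 65*m + 84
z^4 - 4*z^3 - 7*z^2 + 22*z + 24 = (z - 4)*(z - 3)*(z + 1)*(z + 2)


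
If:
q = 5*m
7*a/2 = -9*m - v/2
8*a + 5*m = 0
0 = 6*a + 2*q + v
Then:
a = 0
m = 0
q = 0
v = 0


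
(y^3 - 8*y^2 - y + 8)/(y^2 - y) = y - 7 - 8/y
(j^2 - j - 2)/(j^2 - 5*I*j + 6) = (j^2 - j - 2)/(j^2 - 5*I*j + 6)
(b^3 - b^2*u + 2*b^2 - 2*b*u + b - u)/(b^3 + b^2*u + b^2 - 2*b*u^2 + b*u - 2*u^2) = (b + 1)/(b + 2*u)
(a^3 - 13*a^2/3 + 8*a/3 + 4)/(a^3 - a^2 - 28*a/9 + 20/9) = 3*(3*a^2 - 7*a - 6)/(9*a^2 + 9*a - 10)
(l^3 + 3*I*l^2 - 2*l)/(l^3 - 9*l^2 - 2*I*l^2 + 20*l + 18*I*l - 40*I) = l*(l^2 + 3*I*l - 2)/(l^3 - l^2*(9 + 2*I) + 2*l*(10 + 9*I) - 40*I)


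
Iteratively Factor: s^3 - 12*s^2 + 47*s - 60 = (s - 3)*(s^2 - 9*s + 20) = (s - 5)*(s - 3)*(s - 4)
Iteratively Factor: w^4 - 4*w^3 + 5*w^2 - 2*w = (w - 2)*(w^3 - 2*w^2 + w) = w*(w - 2)*(w^2 - 2*w + 1) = w*(w - 2)*(w - 1)*(w - 1)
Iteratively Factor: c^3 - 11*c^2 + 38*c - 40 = (c - 5)*(c^2 - 6*c + 8) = (c - 5)*(c - 4)*(c - 2)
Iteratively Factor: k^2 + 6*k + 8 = (k + 4)*(k + 2)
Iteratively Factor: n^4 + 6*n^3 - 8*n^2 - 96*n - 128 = (n + 4)*(n^3 + 2*n^2 - 16*n - 32) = (n + 2)*(n + 4)*(n^2 - 16) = (n + 2)*(n + 4)^2*(n - 4)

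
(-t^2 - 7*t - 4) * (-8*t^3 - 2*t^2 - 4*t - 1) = 8*t^5 + 58*t^4 + 50*t^3 + 37*t^2 + 23*t + 4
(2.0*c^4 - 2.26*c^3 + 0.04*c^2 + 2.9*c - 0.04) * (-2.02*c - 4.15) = -4.04*c^5 - 3.7348*c^4 + 9.2982*c^3 - 6.024*c^2 - 11.9542*c + 0.166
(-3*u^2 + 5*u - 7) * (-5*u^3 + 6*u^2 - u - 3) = 15*u^5 - 43*u^4 + 68*u^3 - 38*u^2 - 8*u + 21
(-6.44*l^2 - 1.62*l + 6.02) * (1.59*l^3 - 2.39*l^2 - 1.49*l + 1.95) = -10.2396*l^5 + 12.8158*l^4 + 23.0392*l^3 - 24.532*l^2 - 12.1288*l + 11.739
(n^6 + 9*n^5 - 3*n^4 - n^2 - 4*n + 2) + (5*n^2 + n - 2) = n^6 + 9*n^5 - 3*n^4 + 4*n^2 - 3*n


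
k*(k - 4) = k^2 - 4*k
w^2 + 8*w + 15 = (w + 3)*(w + 5)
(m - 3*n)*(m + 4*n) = m^2 + m*n - 12*n^2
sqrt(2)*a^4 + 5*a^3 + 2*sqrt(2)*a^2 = a^2*(a + 2*sqrt(2))*(sqrt(2)*a + 1)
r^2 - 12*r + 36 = (r - 6)^2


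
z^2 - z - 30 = (z - 6)*(z + 5)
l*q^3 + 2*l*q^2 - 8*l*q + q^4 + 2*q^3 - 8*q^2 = q*(l + q)*(q - 2)*(q + 4)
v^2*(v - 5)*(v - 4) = v^4 - 9*v^3 + 20*v^2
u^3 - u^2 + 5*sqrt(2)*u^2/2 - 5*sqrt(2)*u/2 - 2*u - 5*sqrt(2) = (u - 2)*(u + 1)*(u + 5*sqrt(2)/2)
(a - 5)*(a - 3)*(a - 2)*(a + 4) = a^4 - 6*a^3 - 9*a^2 + 94*a - 120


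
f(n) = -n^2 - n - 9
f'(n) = -2*n - 1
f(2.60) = -18.36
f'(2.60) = -6.20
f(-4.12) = -21.85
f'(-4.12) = 7.24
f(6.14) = -52.84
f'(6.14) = -13.28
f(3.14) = -22.00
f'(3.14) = -7.28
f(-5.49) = -33.65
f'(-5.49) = 9.98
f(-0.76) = -8.82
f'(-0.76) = 0.52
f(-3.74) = -19.25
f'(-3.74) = 6.48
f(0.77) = -10.36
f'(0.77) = -2.54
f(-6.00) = -39.00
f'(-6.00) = 11.00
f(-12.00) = -141.00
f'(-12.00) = 23.00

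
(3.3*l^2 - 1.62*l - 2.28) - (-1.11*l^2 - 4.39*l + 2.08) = 4.41*l^2 + 2.77*l - 4.36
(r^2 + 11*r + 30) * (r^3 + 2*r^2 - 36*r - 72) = r^5 + 13*r^4 + 16*r^3 - 408*r^2 - 1872*r - 2160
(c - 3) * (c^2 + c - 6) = c^3 - 2*c^2 - 9*c + 18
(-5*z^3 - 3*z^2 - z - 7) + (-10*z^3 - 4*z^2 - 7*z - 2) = -15*z^3 - 7*z^2 - 8*z - 9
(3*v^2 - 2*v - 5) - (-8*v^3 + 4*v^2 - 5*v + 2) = 8*v^3 - v^2 + 3*v - 7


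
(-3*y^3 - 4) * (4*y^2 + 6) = -12*y^5 - 18*y^3 - 16*y^2 - 24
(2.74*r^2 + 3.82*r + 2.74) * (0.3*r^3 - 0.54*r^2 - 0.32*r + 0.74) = 0.822*r^5 - 0.3336*r^4 - 2.1176*r^3 - 0.6744*r^2 + 1.95*r + 2.0276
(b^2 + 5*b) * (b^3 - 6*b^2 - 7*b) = b^5 - b^4 - 37*b^3 - 35*b^2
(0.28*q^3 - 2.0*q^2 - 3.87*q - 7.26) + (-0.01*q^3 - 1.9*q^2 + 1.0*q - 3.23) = 0.27*q^3 - 3.9*q^2 - 2.87*q - 10.49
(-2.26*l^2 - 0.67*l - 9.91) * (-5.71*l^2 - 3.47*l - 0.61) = 12.9046*l^4 + 11.6679*l^3 + 60.2896*l^2 + 34.7964*l + 6.0451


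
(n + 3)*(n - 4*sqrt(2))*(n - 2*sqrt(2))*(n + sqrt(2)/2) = n^4 - 11*sqrt(2)*n^3/2 + 3*n^3 - 33*sqrt(2)*n^2/2 + 10*n^2 + 8*sqrt(2)*n + 30*n + 24*sqrt(2)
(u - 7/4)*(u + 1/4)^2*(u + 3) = u^4 + 7*u^3/4 - 73*u^2/16 - 163*u/64 - 21/64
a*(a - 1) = a^2 - a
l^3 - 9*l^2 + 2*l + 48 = (l - 8)*(l - 3)*(l + 2)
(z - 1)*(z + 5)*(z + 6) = z^3 + 10*z^2 + 19*z - 30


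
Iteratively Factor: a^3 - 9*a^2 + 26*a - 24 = (a - 2)*(a^2 - 7*a + 12) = (a - 3)*(a - 2)*(a - 4)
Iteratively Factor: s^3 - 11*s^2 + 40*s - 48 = (s - 4)*(s^2 - 7*s + 12) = (s - 4)*(s - 3)*(s - 4)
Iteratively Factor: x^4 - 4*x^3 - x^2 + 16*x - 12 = (x - 2)*(x^3 - 2*x^2 - 5*x + 6) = (x - 2)*(x - 1)*(x^2 - x - 6) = (x - 2)*(x - 1)*(x + 2)*(x - 3)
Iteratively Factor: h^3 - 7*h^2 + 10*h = (h)*(h^2 - 7*h + 10) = h*(h - 5)*(h - 2)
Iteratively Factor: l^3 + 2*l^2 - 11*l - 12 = (l + 1)*(l^2 + l - 12) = (l - 3)*(l + 1)*(l + 4)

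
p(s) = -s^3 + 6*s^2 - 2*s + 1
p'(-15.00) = -857.00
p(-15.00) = 4756.00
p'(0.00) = -2.00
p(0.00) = 1.00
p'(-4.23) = -106.44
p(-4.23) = 192.50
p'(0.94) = 6.63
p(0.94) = 3.59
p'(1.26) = 8.36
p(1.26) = 6.01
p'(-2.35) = -46.77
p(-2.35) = 51.81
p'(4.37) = -6.85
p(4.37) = 23.39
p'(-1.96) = -37.04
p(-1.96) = 35.50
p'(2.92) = 7.46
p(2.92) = 21.42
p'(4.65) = -11.07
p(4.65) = 20.89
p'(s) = -3*s^2 + 12*s - 2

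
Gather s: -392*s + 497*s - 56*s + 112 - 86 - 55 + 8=49*s - 21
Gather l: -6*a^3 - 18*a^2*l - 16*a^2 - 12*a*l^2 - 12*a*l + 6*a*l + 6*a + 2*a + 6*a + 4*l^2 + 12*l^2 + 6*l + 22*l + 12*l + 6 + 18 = -6*a^3 - 16*a^2 + 14*a + l^2*(16 - 12*a) + l*(-18*a^2 - 6*a + 40) + 24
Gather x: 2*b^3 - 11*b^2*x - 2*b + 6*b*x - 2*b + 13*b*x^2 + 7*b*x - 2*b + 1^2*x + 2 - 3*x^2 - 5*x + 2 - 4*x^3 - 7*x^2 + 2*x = 2*b^3 - 6*b - 4*x^3 + x^2*(13*b - 10) + x*(-11*b^2 + 13*b - 2) + 4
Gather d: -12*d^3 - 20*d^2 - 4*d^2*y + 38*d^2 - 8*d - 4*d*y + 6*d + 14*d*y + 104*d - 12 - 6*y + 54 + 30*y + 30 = -12*d^3 + d^2*(18 - 4*y) + d*(10*y + 102) + 24*y + 72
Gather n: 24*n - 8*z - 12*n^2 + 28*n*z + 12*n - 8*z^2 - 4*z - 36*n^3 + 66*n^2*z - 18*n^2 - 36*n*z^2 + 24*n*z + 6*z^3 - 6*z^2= -36*n^3 + n^2*(66*z - 30) + n*(-36*z^2 + 52*z + 36) + 6*z^3 - 14*z^2 - 12*z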